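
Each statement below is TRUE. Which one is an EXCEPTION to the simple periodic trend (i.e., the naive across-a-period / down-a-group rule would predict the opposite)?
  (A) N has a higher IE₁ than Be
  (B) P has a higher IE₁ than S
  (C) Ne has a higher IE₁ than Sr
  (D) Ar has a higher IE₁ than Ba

(B)

The general trend: IE₁ increases across a period and decreases down a group.
(A) N (period 2, group 15) vs Be (period 2, group 2): the stated order agrees with the simple trend.
(B) P (period 3, group 15) vs S (period 3, group 16): the stated order contradicts the simple trend.
(C) Ne (period 2, group 18) vs Sr (period 5, group 2): the stated order agrees with the simple trend.
(D) Ar (period 3, group 18) vs Ba (period 6, group 2): the stated order agrees with the simple trend.
The exception is (B): S (3p⁴) ionizes more easily than half-filled P (3p³) because the paired 3p electron in S is pushed out by e⁻–e⁻ repulsion.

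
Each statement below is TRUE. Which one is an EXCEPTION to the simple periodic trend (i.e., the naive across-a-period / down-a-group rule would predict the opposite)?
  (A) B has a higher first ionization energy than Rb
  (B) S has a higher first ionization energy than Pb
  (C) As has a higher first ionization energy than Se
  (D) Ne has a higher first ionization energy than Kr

(C)

The general trend: first ionization energy increases across a period and decreases down a group.
(A) B (period 2, group 13) vs Rb (period 5, group 1): the stated order agrees with the simple trend.
(B) S (period 3, group 16) vs Pb (period 6, group 14): the stated order agrees with the simple trend.
(C) As (period 4, group 15) vs Se (period 4, group 16): the stated order contradicts the simple trend.
(D) Ne (period 2, group 18) vs Kr (period 4, group 18): the stated order agrees with the simple trend.
The exception is (C): Se (4p⁴) ionizes more easily than half-filled As (4p³).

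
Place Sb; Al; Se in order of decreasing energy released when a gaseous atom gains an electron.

Al is in period 3, group 13; Se is in period 4, group 16; Sb is in period 5, group 15.
Electron affinity generally becomes more exothermic across a period toward the halogens and less exothermic down a group.
These span different periods and groups, so the two trends combine.
Sb > Al: the two effects oppose for this pair; the across-period effect wins (103 vs 42 kJ/mol).
Se > Sb: relative to Sb, both the across-period and down-group shifts push Se's electron affinity up.
Approximate values (kJ/mol): Al 42, Se 195, Sb 103.
So from highest to lowest: Se > Sb > Al.

Se > Sb > Al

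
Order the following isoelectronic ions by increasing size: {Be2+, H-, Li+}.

All of these have 2 electrons, so size is governed by nuclear charge alone: the more protons, the stronger the pull on the same electron cloud, and the smaller the ion.
Nuclear charges: Be2+ (Z=4), Li+ (Z=3), H- (Z=1).
Smallest to largest: Be2+ < Li+ < H-.

Be2+, Li+, H-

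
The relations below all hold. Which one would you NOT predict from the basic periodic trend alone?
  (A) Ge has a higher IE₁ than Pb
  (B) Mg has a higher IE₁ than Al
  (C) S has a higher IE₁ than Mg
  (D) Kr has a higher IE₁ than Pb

(B)

The general trend: IE₁ increases across a period and decreases down a group.
(A) Ge (period 4, group 14) vs Pb (period 6, group 14): the stated order agrees with the simple trend.
(B) Mg (period 3, group 2) vs Al (period 3, group 13): the stated order contradicts the simple trend.
(C) S (period 3, group 16) vs Mg (period 3, group 2): the stated order agrees with the simple trend.
(D) Kr (period 4, group 18) vs Pb (period 6, group 14): the stated order agrees with the simple trend.
The exception is (B): Al's single 3p electron is easier to remove than one from Mg's filled 3s².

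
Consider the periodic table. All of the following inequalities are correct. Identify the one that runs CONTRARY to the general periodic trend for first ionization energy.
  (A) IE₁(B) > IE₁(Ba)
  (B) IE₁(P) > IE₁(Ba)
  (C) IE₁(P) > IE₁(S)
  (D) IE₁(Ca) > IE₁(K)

(C)

The general trend: first ionization energy increases across a period and decreases down a group.
(A) B (period 2, group 13) vs Ba (period 6, group 2): the stated order agrees with the simple trend.
(B) P (period 3, group 15) vs Ba (period 6, group 2): the stated order agrees with the simple trend.
(C) P (period 3, group 15) vs S (period 3, group 16): the stated order contradicts the simple trend.
(D) Ca (period 4, group 2) vs K (period 4, group 1): the stated order agrees with the simple trend.
The exception is (C): S (3p⁴) ionizes more easily than half-filled P (3p³) because the paired 3p electron in S is pushed out by e⁻–e⁻ repulsion.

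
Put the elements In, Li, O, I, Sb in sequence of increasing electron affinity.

Li is in period 2, group 1; O is in period 2, group 16; In is in period 5, group 13; Sb is in period 5, group 15; I is in period 5, group 17.
Adding an electron releases more energy for atoms nearer the top right (short of the noble gases).
Here both period and group differ, so the two effects have to be weighed against each other.
Li > In: period and group pull opposite ways; the down-group shift dominates (60 vs 29 kJ/mol).
Sb > Li: period and group pull opposite ways; the across-period shift dominates (103 vs 60 kJ/mol).
O > Sb: relative to Sb, both the across-period and down-group shifts push O's electron affinity up.
I > O: the two effects oppose for this pair; the across-period effect wins (295 vs 141 kJ/mol).
For reference (kJ/mol): Li 60, O 141, In 29, Sb 103, I 295.
So from lowest to highest: In < Li < Sb < O < I.

In < Li < Sb < O < I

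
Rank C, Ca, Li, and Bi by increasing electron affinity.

Li is in period 2, group 1; C is in period 2, group 14; Ca is in period 4, group 2; Bi is in period 6, group 15.
Atoms with high Z_eff and room in the valence shell (especially the halogens) have the most exothermic electron affinities.
Neither a single period nor a single group — weigh both effects.
Li > Ca: period and group pull opposite ways; the down-group shift dominates (60 vs 2 kJ/mol).
Bi > Li: period and group pull opposite ways; the across-period shift dominates (91 vs 60 kJ/mol).
C > Bi: period and group pull opposite ways; the down-group shift dominates (122 vs 91 kJ/mol).
Tabulated electron affinity (kJ/mol): Li 60, C 122, Ca 2, Bi 91.
So from lowest to highest: Ca < Li < Bi < C.

Ca, Li, Bi, C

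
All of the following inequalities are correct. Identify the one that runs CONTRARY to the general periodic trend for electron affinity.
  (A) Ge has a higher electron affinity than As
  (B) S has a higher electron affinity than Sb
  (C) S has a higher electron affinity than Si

(A)

The general trend: electron affinity increases across a period and decreases down a group.
(A) Ge (period 4, group 14) vs As (period 4, group 15): the stated order contradicts the simple trend.
(B) S (period 3, group 16) vs Sb (period 5, group 15): the stated order agrees with the simple trend.
(C) S (period 3, group 16) vs Si (period 3, group 14): the stated order agrees with the simple trend.
The exception is (A): adding an electron to As's half-filled 4p³ is unfavourable, so Ge (4p²) has the more exothermic EA.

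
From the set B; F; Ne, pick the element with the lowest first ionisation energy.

B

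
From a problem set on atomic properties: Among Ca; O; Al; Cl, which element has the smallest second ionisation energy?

Ca

After 1 electron has been removed, what remains? Ca⁺ still has 1 valence electron; O⁺ still has 5 valence electrons; Al⁺ still has 2 valence electrons; Cl⁺ still has 6 valence electrons.
All are still removing valence electrons, so compare the +1 ions as you would atoms: IE_2 generally rises across a period (higher Z_eff) and falls down a group (larger shell), subject to the usual subshell exceptions.
Valence configurations: Ca⁺ [Ar]4s¹, O⁺ [He]2s²2p³, Al⁺ [Ne]3s², Cl⁺ [Ne]3s²3p⁴.
Tabulated IE_2 (kJ/mol): Ca 1145, O 3388, Al 1817, Cl 2298.
Overall IE_2 order: Ca < Al < Cl < O.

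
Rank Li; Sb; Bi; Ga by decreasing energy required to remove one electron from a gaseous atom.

Sb > Bi > Ga > Li

Li is in period 2, group 1; Ga is in period 4, group 13; Sb is in period 5, group 15; Bi is in period 6, group 15.
Removing the outermost electron gets harder across a period and easier down a group.
Here both period and group differ, so the two effects have to be weighed against each other.
Ga > Li: period and group pull opposite ways; the across-period shift dominates (579 vs 520 kJ/mol).
Bi > Ga: period and group pull opposite ways; the across-period shift dominates (703 vs 579 kJ/mol).
Sb > Bi: they share group 15; the group trend gives Sb the larger value.
Approximate values (kJ/mol): Li 520, Ga 579, Sb 831, Bi 703.
So from highest to lowest: Sb > Bi > Ga > Li.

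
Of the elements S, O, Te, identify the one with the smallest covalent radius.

O

O is in period 2, group 16; S is in period 3, group 16; Te is in period 5, group 16.
Atomic radius shrinks across a period as nuclear charge pulls the same shell inward, and grows down a group as new shells are added.
All are in group 16, so atomic radius increases down the group.
The smallest covalent radius among these belongs to O.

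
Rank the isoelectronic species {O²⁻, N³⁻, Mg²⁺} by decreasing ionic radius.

N³⁻ > O²⁻ > Mg²⁺

All of these have 10 electrons, so size is governed by nuclear charge alone: the more protons, the stronger the pull on the same electron cloud, and the smaller the ion.
Nuclear charges: Mg²⁺ (Z=12), O²⁻ (Z=8), N³⁻ (Z=7).
Largest to smallest: N³⁻ > O²⁻ > Mg²⁺.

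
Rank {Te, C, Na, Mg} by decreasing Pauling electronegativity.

C is in period 2, group 14; Na is in period 3, group 1; Mg is in period 3, group 2; Te is in period 5, group 16.
Electronegativity increases across a period and decreases down a group, tracking effective nuclear charge and atomic size.
Neither a single period nor a single group — weigh both effects.
Mg > Na: Mg lies to the right of Na in period 3, so the across-period effect alone puts Mg higher.
Te > Mg: the two effects oppose for this pair; the across-period effect wins (2.10 vs 1.31).
C > Te: period and group pull opposite ways; the down-group shift dominates (2.55 vs 2.10).
Approximate values (Pauling): C 2.55, Na 0.93, Mg 1.31, Te 2.10.
So from highest to lowest: C > Te > Mg > Na.

C > Te > Mg > Na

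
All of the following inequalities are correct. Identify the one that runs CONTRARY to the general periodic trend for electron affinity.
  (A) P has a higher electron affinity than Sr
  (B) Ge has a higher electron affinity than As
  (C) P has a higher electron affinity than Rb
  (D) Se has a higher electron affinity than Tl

The general trend: electron affinity increases across a period and decreases down a group.
(A) P (period 3, group 15) vs Sr (period 5, group 2): the stated order agrees with the simple trend.
(B) Ge (period 4, group 14) vs As (period 4, group 15): the stated order contradicts the simple trend.
(C) P (period 3, group 15) vs Rb (period 5, group 1): the stated order agrees with the simple trend.
(D) Se (period 4, group 16) vs Tl (period 6, group 13): the stated order agrees with the simple trend.
The exception is (B): adding an electron to As's half-filled 4p³ is unfavourable, so Ge (4p²) has the more exothermic EA.

(B)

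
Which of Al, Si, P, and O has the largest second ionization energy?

O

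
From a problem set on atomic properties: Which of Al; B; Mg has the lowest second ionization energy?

Mg

IE_2 is the cost of taking one more electron from the +1 cation: Al⁺ still has 2 valence electrons; B⁺ still has 2 valence electrons; Mg⁺ still has 1 valence electron.
All are still removing valence electrons, so compare the +1 ions as you would atoms: IE_2 generally rises across a period (higher Z_eff) and falls down a group (larger shell), subject to the usual subshell exceptions.
Valence configurations: Al⁺ [Ne]3s², B⁺ [He]2s², Mg⁺ [Ne]3s¹.
Tabulated IE_2 (kJ/mol): Al 1817, B 2427, Mg 1451.
Overall IE_2 order: Mg < Al < B.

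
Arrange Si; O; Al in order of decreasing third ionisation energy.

O, Si, Al

Consider each +2 ion: Si²⁺ still has 2 valence electrons; O²⁺ still has 4 valence electrons; Al²⁺ still has 1 valence electron.
All are still removing valence electrons, so compare the +2 ions as you would atoms: IE_3 generally rises across a period (higher Z_eff) and falls down a group (larger shell), subject to the usual subshell exceptions.
Valence configurations: Si²⁺ [Ne]3s², O²⁺ [He]2s²2p², Al²⁺ [Ne]3s¹.
Approximate IE_3 values (kJ/mol): Si 3232, O 5300, Al 2745.
So the third ionization energies run Al < Si < O.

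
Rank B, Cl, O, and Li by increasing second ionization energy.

Cl < B < O < Li

After 1 electron has been removed, what remains? B⁺ still has 2 valence electrons; Cl⁺ still has 6 valence electrons; O⁺ still has 5 valence electrons; Li⁺ is the bare [He] core.
Breaking into a closed-shell core is much more expensive than removing a leftover valence electron — Li has the largest IE_2 here.
Valence configurations: B⁺ [He]2s², Cl⁺ [Ne]3s²3p⁴, O⁺ [He]2s²2p³.
The numbers (kJ/mol): B 2427, Cl 2298, O 3388, Li 7298.
So the second ionization energies run Cl < B < O < Li.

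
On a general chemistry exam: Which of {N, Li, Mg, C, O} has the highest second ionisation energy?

Consider each +1 ion: N⁺ still has 4 valence electrons; Li⁺ is the bare [He] core; Mg⁺ still has 1 valence electron; C⁺ still has 3 valence electrons; O⁺ still has 5 valence electrons.
Pulling an electron out of a noble-gas core costs far more than removing a remaining valence electron, so Li sits at the high end of IE_2.
Valence configurations: N⁺ [He]2s²2p², Mg⁺ [Ne]3s¹, C⁺ [He]2s²2p¹, O⁺ [He]2s²2p³.
Tabulated IE_2 (kJ/mol): N 2856, Li 7298, Mg 1451, C 2353, O 3388.
Putting it together, IE_2: Mg < C < N < O < Li.

Li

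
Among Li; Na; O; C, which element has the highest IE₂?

Li

After 1 electron has been removed, what remains? Li⁺ is the bare [He] core; Na⁺ is the bare [Ne] core; O⁺ still has 5 valence electrons; C⁺ still has 3 valence electrons.
Core electrons are held far more tightly than valence electrons, so Na and Li top the IE_2 order.
Valence configurations: O⁺ [He]2s²2p³, C⁺ [He]2s²2p¹.
Tabulated IE_2 (kJ/mol): Li 7298, Na 4562, O 3388, C 2353.
Hence IE_2: C < O < Na < Li.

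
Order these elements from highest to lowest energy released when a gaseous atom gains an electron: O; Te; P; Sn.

Te > O > Sn > P

O is in period 2, group 16; P is in period 3, group 15; Sn is in period 5, group 14; Te is in period 5, group 16.
Atoms with high Z_eff and room in the valence shell (especially the halogens) have the most exothermic electron affinities.
These span different periods and groups, so the two trends combine.
Sn > P: this pair runs against the simple trend — see the exception note.
O > Sn: relative to Sn, both the across-period and down-group shifts push O's electron affinity up.
Te > O: this pair runs against the simple trend — see the exception note.
Note the exception: Sn has a higher electron affinity than P, contrary to the simple trend — adding an electron to P's half-filled np³ subshell costs electron-pairing energy.
Note the exception: Te has a higher electron affinity than O, contrary to the simple trend — O's compact 2p subshell gives strong electron–electron repulsion on the added electron.
For reference (kJ/mol): O 141, P 72, Sn 107, Te 190.
So from highest to lowest: Te > O > Sn > P.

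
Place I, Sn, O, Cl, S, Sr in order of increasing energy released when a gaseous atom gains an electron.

Adding an electron releases more energy for atoms nearer the top right (short of the noble gases).
Here both period and group differ, so the two effects have to be weighed against each other.
Sn > Sr: both are in period 5; the period trend gives Sn the larger value.
O > Sn: both effects reinforce here, so O is clearly the higher of the two.
S > O: this pair runs against the simple trend — see the exception note.
I > S: period and group pull opposite ways; the across-period shift dominates (295 vs 200 kJ/mol).
Cl > I: they share group 17; the group trend gives Cl the larger value.
Note the exception: S has a higher electron affinity than O, contrary to the simple trend — the compact 2p subshell of O repels the added electron more than S's larger 3p does.
Tabulated electron affinity (kJ/mol): O 141, S 200, Cl 349, Sr 5, Sn 107, I 295.
So from lowest to highest: Sr < Sn < O < S < I < Cl.

Sr < Sn < O < S < I < Cl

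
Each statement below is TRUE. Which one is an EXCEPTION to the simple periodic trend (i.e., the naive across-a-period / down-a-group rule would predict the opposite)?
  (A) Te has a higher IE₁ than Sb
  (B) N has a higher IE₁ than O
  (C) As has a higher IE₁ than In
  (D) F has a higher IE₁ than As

(B)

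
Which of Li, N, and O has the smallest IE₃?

N

The third ionization energy removes an electron from the +2 ion. For each element: Li²⁺ is already 1 electron into the core; N²⁺ still has 3 valence electrons; O²⁺ still has 4 valence electrons.
Pulling an electron out of a noble-gas core costs far more than removing a remaining valence electron, so Li sits at the high end of IE_3.
Valence configurations: N²⁺ [He]2s²2p¹, O²⁺ [He]2s²2p².
Tabulated IE_3 (kJ/mol): Li 11815, N 4578, O 5300.
Putting it together, IE_3: N < O < Li.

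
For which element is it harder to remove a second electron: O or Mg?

O

IE_2 is the cost of taking one more electron from the +1 cation: O⁺ still has 5 valence electrons; Mg⁺ still has 1 valence electron.
All are still removing valence electrons, so compare the +1 ions as you would atoms: IE_2 generally rises across a period (higher Z_eff) and falls down a group (larger shell), subject to the usual subshell exceptions.
Valence configurations: O⁺ [He]2s²2p³, Mg⁺ [Ne]3s¹.
Approximate IE_2 values (kJ/mol): O 3388, Mg 1451.
Overall IE_2 order: Mg < O.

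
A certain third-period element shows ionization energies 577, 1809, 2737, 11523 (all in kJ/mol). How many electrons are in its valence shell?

3

Look for the largest jump between consecutive ionization energies: IE4/IE3 ≈ 4.2, far larger than any earlier ratio.
That jump marks the point where a core electron is being removed. So the atom has 3 valence electrons.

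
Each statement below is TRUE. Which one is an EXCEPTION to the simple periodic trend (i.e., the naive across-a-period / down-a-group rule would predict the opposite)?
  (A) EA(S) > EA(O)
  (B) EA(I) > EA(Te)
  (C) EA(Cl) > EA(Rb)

The general trend: electron affinity increases across a period and decreases down a group.
(A) S (period 3, group 16) vs O (period 2, group 16): the stated order contradicts the simple trend.
(B) I (period 5, group 17) vs Te (period 5, group 16): the stated order agrees with the simple trend.
(C) Cl (period 3, group 17) vs Rb (period 5, group 1): the stated order agrees with the simple trend.
The exception is (A): the compact 2p subshell of O repels the added electron more than S's larger 3p does.

(A)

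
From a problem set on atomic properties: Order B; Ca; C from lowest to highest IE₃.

B, C, Ca

Consider each +2 ion: B²⁺ still has 1 valence electron; Ca²⁺ is the bare [Ar] core; C²⁺ still has 2 valence electrons.
Breaking into a closed-shell core is much more expensive than removing a leftover valence electron — Ca has the largest IE_3 here.
Valence configurations: B²⁺ [He]2s¹, C²⁺ [He]2s².
Approximate IE_3 values (kJ/mol): B 3660, Ca 4912, C 4620.
Hence IE_3: B < C < Ca.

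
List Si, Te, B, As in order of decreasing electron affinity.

B is in period 2, group 13; Si is in period 3, group 14; As is in period 4, group 15; Te is in period 5, group 16.
Atoms with high Z_eff and room in the valence shell (especially the halogens) have the most exothermic electron affinities.
These sit on a diagonal, where the across-period and down-group effects partly cancel.
As > B: the two effects oppose for this pair; the across-period effect wins (78 vs 27 kJ/mol).
Si > As: the two effects oppose for this pair; the down-group effect wins (134 vs 78 kJ/mol).
Te > Si: period and group pull opposite ways; the across-period shift dominates (190 vs 134 kJ/mol).
Approximate values (kJ/mol): B 27, Si 134, As 78, Te 190.
So from highest to lowest: Te > Si > As > B.

Te > Si > As > B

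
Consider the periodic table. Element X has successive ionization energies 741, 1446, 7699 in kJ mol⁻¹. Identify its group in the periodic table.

Look for the largest jump between consecutive ionization energies: IE3/IE2 ≈ 5.3, far larger than any earlier ratio.
That jump marks the point where a core electron is being removed. So the atom has 2 valence electrons.
A main-group element with 2 valence electrons is in group 2.

Group 2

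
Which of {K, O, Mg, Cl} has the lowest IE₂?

Consider each +1 ion: K⁺ is the bare [Ar] core; O⁺ still has 5 valence electrons; Mg⁺ still has 1 valence electron; Cl⁺ still has 6 valence electrons.
Usually core removal costs more than valence removal, but here the competition is close: a tightly held n=2 valence electron can cost more to remove than an n=3 core electron, so the actual values have to decide it.
Valence configurations: O⁺ [He]2s²2p³, Mg⁺ [Ne]3s¹, Cl⁺ [Ne]3s²3p⁴.
Tabulated IE_2 (kJ/mol): K 3052, O 3388, Mg 1451, Cl 2298.
Putting it together, IE_2: Mg < Cl < K < O.

Mg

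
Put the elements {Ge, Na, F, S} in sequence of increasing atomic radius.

Moving right in a period, electrons are added to the same shell under a stronger nuclear pull, so atoms get smaller; moving down, a new shell is opened and atoms get larger.
Here both period and group differ, so the two effects have to be weighed against each other.
S > F: relative to F, both the across-period and down-group shifts push S's atomic radius up.
Ge > S: both effects reinforce here, so Ge is clearly the larger of the two.
Na > Ge: period and group pull opposite ways; the across-period shift dominates (155 vs 121 pm).
Approximate values (pm): F 64, Na 155, S 103, Ge 121.
So from smallest to largest: F < S < Ge < Na.

F, S, Ge, Na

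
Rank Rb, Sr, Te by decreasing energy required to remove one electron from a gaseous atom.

Rb is in period 5, group 1; Sr is in period 5, group 2; Te is in period 5, group 16.
IE₁ increases left→right with effective nuclear charge and decreases top→bottom as the valence shell moves farther out.
All lie in period 5, so first ionization energy increases left to right.
So from highest to lowest: Te > Sr > Rb.

Te > Sr > Rb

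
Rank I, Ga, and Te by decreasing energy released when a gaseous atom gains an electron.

I > Te > Ga

Atoms with high Z_eff and room in the valence shell (especially the halogens) have the most exothermic electron affinities.
Neither a single period nor a single group — weigh both effects.
Te > Ga: period and group pull opposite ways; the across-period shift dominates (190 vs 29 kJ/mol).
I > Te: both are in period 5; the period trend gives I the larger value.
Tabulated electron affinity (kJ/mol): Ga 29, Te 190, I 295.
So from highest to lowest: I > Te > Ga.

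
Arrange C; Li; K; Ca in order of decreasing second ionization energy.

Li, K, C, Ca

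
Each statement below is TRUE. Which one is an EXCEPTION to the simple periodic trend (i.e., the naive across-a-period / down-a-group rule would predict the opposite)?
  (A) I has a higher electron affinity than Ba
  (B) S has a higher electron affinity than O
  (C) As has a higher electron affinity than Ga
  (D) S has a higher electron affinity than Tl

The general trend: electron affinity increases across a period and decreases down a group.
(A) I (period 5, group 17) vs Ba (period 6, group 2): the stated order agrees with the simple trend.
(B) S (period 3, group 16) vs O (period 2, group 16): the stated order contradicts the simple trend.
(C) As (period 4, group 15) vs Ga (period 4, group 13): the stated order agrees with the simple trend.
(D) S (period 3, group 16) vs Tl (period 6, group 13): the stated order agrees with the simple trend.
The exception is (B): the compact 2p subshell of O repels the added electron more than S's larger 3p does.

(B)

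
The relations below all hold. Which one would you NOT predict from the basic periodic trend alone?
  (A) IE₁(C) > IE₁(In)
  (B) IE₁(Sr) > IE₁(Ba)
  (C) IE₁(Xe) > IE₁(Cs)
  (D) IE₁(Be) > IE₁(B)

The general trend: IE₁ increases across a period and decreases down a group.
(A) C (period 2, group 14) vs In (period 5, group 13): the stated order agrees with the simple trend.
(B) Sr (period 5, group 2) vs Ba (period 6, group 2): the stated order agrees with the simple trend.
(C) Xe (period 5, group 18) vs Cs (period 6, group 1): the stated order agrees with the simple trend.
(D) Be (period 2, group 2) vs B (period 2, group 13): the stated order contradicts the simple trend.
The exception is (D): removing B's lone 2p electron is easier than breaking Be's filled 2s².

(D)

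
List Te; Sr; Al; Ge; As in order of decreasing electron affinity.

Te, Ge, As, Al, Sr

Al is in period 3, group 13; Ge is in period 4, group 14; As is in period 4, group 15; Sr is in period 5, group 2; Te is in period 5, group 16.
Electron affinity generally becomes more exothermic across a period toward the halogens and less exothermic down a group.
These span different periods and groups, so the two trends combine.
Al > Sr: relative to Sr, both the across-period and down-group shifts push Al's electron affinity up.
As > Al: the two effects oppose for this pair; the across-period effect wins (78 vs 42 kJ/mol).
Ge > As: this pair runs against the simple trend — see the exception note.
Te > Ge: the two effects oppose for this pair; the across-period effect wins (190 vs 119 kJ/mol).
Note the exception: Ge has a higher electron affinity than As, contrary to the simple trend — adding an electron to As's half-filled 4p³ is unfavourable, so Ge (4p²) has the more exothermic EA.
Approximate values (kJ/mol): Al 42, Ge 119, As 78, Sr 5, Te 190.
So from highest to lowest: Te > Ge > As > Al > Sr.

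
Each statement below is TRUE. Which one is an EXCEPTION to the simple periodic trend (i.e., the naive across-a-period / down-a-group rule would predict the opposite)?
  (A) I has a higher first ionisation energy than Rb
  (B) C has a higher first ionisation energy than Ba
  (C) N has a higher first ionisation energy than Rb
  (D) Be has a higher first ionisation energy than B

The general trend: first ionisation energy increases across a period and decreases down a group.
(A) I (period 5, group 17) vs Rb (period 5, group 1): the stated order agrees with the simple trend.
(B) C (period 2, group 14) vs Ba (period 6, group 2): the stated order agrees with the simple trend.
(C) N (period 2, group 15) vs Rb (period 5, group 1): the stated order agrees with the simple trend.
(D) Be (period 2, group 2) vs B (period 2, group 13): the stated order contradicts the simple trend.
The exception is (D): removing B's lone 2p electron is easier than breaking Be's filled 2s².

(D)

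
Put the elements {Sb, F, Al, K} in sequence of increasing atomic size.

F, Al, Sb, K

Atomic radius shrinks across a period as nuclear charge pulls the same shell inward, and grows down a group as new shells are added.
Neither a single period nor a single group — weigh both effects.
Al > F: relative to F, both the across-period and down-group shifts push Al's atomic radius up.
Sb > Al: the two effects oppose for this pair; the down-group effect wins (140 vs 126 pm).
K > Sb: period and group pull opposite ways; the across-period shift dominates (196 vs 140 pm).
Tabulated atomic radius (pm): F 64, Al 126, K 196, Sb 140.
So from smallest to largest: F < Al < Sb < K.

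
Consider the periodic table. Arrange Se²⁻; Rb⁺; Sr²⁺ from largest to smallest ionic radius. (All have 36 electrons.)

Se²⁻ > Rb⁺ > Sr²⁺

All of these have 36 electrons, so size is governed by nuclear charge alone: the more protons, the stronger the pull on the same electron cloud, and the smaller the ion.
Nuclear charges: Sr²⁺ (Z=38), Rb⁺ (Z=37), Se²⁻ (Z=34).
Largest to smallest: Se²⁻ > Rb⁺ > Sr²⁺.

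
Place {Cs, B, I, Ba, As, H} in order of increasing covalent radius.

H < B < As < I < Ba < Cs

H is in period 1, group 1; B is in period 2, group 13; As is in period 4, group 15; I is in period 5, group 17; Cs is in period 6, group 1; Ba is in period 6, group 2.
Across a period the added protons contract the valence shell; down a group each new principal shell makes the atom larger.
Here both period and group differ, so the two effects have to be weighed against each other.
B > H: the two effects oppose for this pair; the down-group effect wins (85 vs 32 pm).
As > B: the two effects oppose for this pair; the down-group effect wins (121 vs 85 pm).
I > As: period and group pull opposite ways; the down-group shift dominates (133 vs 121 pm).
Ba > I: both effects reinforce here, so Ba is clearly the larger of the two.
Cs > Ba: Cs lies to the left of Ba in period 6, so the across-period effect alone puts Cs larger.
Approximate values (pm): H 32, B 85, As 121, I 133, Cs 232, Ba 196.
So from smallest to largest: H < B < As < I < Ba < Cs.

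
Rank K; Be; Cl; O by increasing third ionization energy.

Cl < K < O < Be

Consider each +2 ion: K²⁺ is already 1 electron into the core; Be²⁺ is the bare [He] core; Cl²⁺ still has 5 valence electrons; O²⁺ still has 4 valence electrons.
Usually core removal costs more than valence removal, but here the competition is close: a tightly held n=2 valence electron can cost more to remove than an n=3 core electron, so the actual values have to decide it.
Valence configurations: Cl²⁺ [Ne]3s²3p³, O²⁺ [He]2s²2p².
Tabulated IE_3 (kJ/mol): K 4420, Be 14849, Cl 3822, O 5300.
Hence IE_3: Cl < K < O < Be.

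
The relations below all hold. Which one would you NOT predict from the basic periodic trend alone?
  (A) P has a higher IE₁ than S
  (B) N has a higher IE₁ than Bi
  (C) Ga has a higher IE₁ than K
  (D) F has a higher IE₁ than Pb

(A)

The general trend: IE₁ increases across a period and decreases down a group.
(A) P (period 3, group 15) vs S (period 3, group 16): the stated order contradicts the simple trend.
(B) N (period 2, group 15) vs Bi (period 6, group 15): the stated order agrees with the simple trend.
(C) Ga (period 4, group 13) vs K (period 4, group 1): the stated order agrees with the simple trend.
(D) F (period 2, group 17) vs Pb (period 6, group 14): the stated order agrees with the simple trend.
The exception is (A): S (3p⁴) ionizes more easily than half-filled P (3p³) because the paired 3p electron in S is pushed out by e⁻–e⁻ repulsion.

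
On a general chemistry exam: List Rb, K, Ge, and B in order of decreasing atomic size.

Rb > K > Ge > B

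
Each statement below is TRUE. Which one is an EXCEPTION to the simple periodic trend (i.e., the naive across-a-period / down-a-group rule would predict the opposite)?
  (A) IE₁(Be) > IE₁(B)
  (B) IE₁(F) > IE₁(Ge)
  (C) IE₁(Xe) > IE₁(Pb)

(A)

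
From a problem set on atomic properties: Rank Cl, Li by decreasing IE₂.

IE_2 is the cost of taking one more electron from the +1 cation: Cl⁺ still has 6 valence electrons; Li⁺ is the bare [He] core.
Breaking into a closed-shell core is much more expensive than removing a leftover valence electron — Li has the largest IE_2 here.
Approximate IE_2 values (kJ/mol): Cl 2298, Li 7298.
Overall IE_2 order: Cl < Li.

Li > Cl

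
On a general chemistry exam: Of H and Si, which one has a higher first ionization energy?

H is in period 1, group 1; Si is in period 3, group 14.
Removing the outermost electron gets harder across a period and easier down a group.
Here both period and group differ, so the two effects have to be weighed against each other.
H > Si: the two effects oppose for this pair; the down-group effect wins (1312 vs 786 kJ/mol).
For reference (kJ/mol): H 1312, Si 786.
So H has the higher first ionization energy (H > Si).

H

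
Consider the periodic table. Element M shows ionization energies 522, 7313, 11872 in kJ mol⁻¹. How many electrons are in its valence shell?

Look for the largest jump between consecutive ionization energies: IE2/IE1 ≈ 14.0, far larger than any earlier ratio.
That jump marks the point where a core electron is being removed. So the atom has 1 valence electron.

1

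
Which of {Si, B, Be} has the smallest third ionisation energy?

Si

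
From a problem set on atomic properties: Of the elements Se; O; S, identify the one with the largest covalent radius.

Se

Atomic radius shrinks across a period as nuclear charge pulls the same shell inward, and grows down a group as new shells are added.
All are in group 16, so atomic radius increases down the group.
The largest covalent radius among these belongs to Se.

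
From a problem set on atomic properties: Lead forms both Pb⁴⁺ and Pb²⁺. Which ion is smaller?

Pb⁴⁺

Both ions have Z = 82 protons, but Pb⁴⁺ has lost more electrons, so its remaining electrons feel a larger effective nuclear charge per electron and are pulled in more tightly.
Higher positive charge → smaller ion, so Pb²⁺ > Pb⁴⁺.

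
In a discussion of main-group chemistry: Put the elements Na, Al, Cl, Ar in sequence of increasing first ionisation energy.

Na < Al < Cl < Ar

Across a period the outer electron is held more tightly (higher IE₁); down a group it sits in a higher shell, more shielded, and comes off more easily.
All lie in period 3, so first ionization energy increases left to right.
So from lowest to highest: Na < Al < Cl < Ar.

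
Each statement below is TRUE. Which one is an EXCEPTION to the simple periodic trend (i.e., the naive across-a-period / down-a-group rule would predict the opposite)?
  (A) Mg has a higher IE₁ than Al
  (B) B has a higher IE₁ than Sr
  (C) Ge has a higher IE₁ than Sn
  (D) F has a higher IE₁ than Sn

The general trend: IE₁ increases across a period and decreases down a group.
(A) Mg (period 3, group 2) vs Al (period 3, group 13): the stated order contradicts the simple trend.
(B) B (period 2, group 13) vs Sr (period 5, group 2): the stated order agrees with the simple trend.
(C) Ge (period 4, group 14) vs Sn (period 5, group 14): the stated order agrees with the simple trend.
(D) F (period 2, group 17) vs Sn (period 5, group 14): the stated order agrees with the simple trend.
The exception is (A): Al's single 3p electron is easier to remove than one from Mg's filled 3s².

(A)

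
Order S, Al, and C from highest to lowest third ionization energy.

C > S > Al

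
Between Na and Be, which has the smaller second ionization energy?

Be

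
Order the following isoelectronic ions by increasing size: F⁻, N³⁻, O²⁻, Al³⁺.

All of these have 10 electrons, so size is governed by nuclear charge alone: the more protons, the stronger the pull on the same electron cloud, and the smaller the ion.
Nuclear charges: Al³⁺ (Z=13), F⁻ (Z=9), O²⁻ (Z=8), N³⁻ (Z=7).
Smallest to largest: Al³⁺ < F⁻ < O²⁻ < N³⁻.

Al³⁺ < F⁻ < O²⁻ < N³⁻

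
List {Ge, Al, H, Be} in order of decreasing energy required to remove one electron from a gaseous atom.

H > Be > Ge > Al

IE₁ increases left→right with effective nuclear charge and decreases top→bottom as the valence shell moves farther out.
A diagonal step moves right (one effect) and down (the opposite effect) at once.
Ge > Al: period and group pull opposite ways; the across-period shift dominates (762 vs 578 kJ/mol).
Be > Ge: the two effects oppose for this pair; the down-group effect wins (900 vs 762 kJ/mol).
H > Be: the two effects oppose for this pair; the down-group effect wins (1312 vs 900 kJ/mol).
For reference (kJ/mol): H 1312, Be 900, Al 578, Ge 762.
So from highest to lowest: H > Be > Ge > Al.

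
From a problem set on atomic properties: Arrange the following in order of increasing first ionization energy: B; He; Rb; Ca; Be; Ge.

He is in period 1, group 18; Be is in period 2, group 2; B is in period 2, group 13; Ca is in period 4, group 2; Ge is in period 4, group 14; Rb is in period 5, group 1.
IE₁ increases left→right with effective nuclear charge and decreases top→bottom as the valence shell moves farther out.
Neither a single period nor a single group — weigh both effects.
Ca > Rb: both effects reinforce here, so Ca is clearly the higher of the two.
Ge > Ca: both are in period 4; the period trend gives Ge the larger value.
B > Ge: the two effects oppose for this pair; the down-group effect wins (801 vs 762 kJ/mol).
Be > B: this pair runs against the simple trend — see the exception note.
He > Be: relative to Be, both the across-period and down-group shifts push He's first ionization energy up.
Note the exception: Be has a higher first ionization energy than B, contrary to the simple trend — removing B's lone 2p electron is easier than breaking Be's filled 2s².
For reference (kJ/mol): He 2372, Be 900, B 801, Ca 590, Ge 762, Rb 403.
So from lowest to highest: Rb < Ca < Ge < B < Be < He.

Rb, Ca, Ge, B, Be, He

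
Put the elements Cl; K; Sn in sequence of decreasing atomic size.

Cl is in period 3, group 17; K is in period 4, group 1; Sn is in period 5, group 14.
Radius decreases left→right (rising Z_eff, same n) and increases top→bottom (higher n).
Neither a single period nor a single group — weigh both effects.
Sn > Cl: relative to Cl, both the across-period and down-group shifts push Sn's atomic radius up.
K > Sn: period and group pull opposite ways; the across-period shift dominates (196 vs 140 pm).
Tabulated atomic radius (pm): Cl 99, K 196, Sn 140.
So from largest to smallest: K > Sn > Cl.

K > Sn > Cl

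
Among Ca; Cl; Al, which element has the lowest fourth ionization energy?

Cl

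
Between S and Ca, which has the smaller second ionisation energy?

The second ionization energy removes an electron from the +1 ion. For each element: S⁺ still has 5 valence electrons; Ca⁺ still has 1 valence electron.
All are still removing valence electrons, so compare the +1 ions as you would atoms: IE_2 generally rises across a period (higher Z_eff) and falls down a group (larger shell), subject to the usual subshell exceptions.
Valence configurations: S⁺ [Ne]3s²3p³, Ca⁺ [Ar]4s¹.
Approximate IE_2 values (kJ/mol): S 2252, Ca 1145.
Hence IE_2: Ca < S.

Ca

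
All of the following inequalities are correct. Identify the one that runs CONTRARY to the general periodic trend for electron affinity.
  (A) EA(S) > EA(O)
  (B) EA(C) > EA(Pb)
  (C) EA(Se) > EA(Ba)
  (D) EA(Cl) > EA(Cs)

The general trend: electron affinity increases across a period and decreases down a group.
(A) S (period 3, group 16) vs O (period 2, group 16): the stated order contradicts the simple trend.
(B) C (period 2, group 14) vs Pb (period 6, group 14): the stated order agrees with the simple trend.
(C) Se (period 4, group 16) vs Ba (period 6, group 2): the stated order agrees with the simple trend.
(D) Cl (period 3, group 17) vs Cs (period 6, group 1): the stated order agrees with the simple trend.
The exception is (A): the compact 2p subshell of O repels the added electron more than S's larger 3p does.

(A)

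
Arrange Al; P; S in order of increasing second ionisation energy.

Al, P, S

After 1 electron has been removed, what remains? Al⁺ still has 2 valence electrons; P⁺ still has 4 valence electrons; S⁺ still has 5 valence electrons.
All are still removing valence electrons, so compare the +1 ions as you would atoms: IE_2 generally rises across a period (higher Z_eff) and falls down a group (larger shell), subject to the usual subshell exceptions.
Valence configurations: Al⁺ [Ne]3s², P⁺ [Ne]3s²3p², S⁺ [Ne]3s²3p³.
The numbers (kJ/mol): Al 1817, P 1907, S 2252.
Hence IE_2: Al < P < S.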